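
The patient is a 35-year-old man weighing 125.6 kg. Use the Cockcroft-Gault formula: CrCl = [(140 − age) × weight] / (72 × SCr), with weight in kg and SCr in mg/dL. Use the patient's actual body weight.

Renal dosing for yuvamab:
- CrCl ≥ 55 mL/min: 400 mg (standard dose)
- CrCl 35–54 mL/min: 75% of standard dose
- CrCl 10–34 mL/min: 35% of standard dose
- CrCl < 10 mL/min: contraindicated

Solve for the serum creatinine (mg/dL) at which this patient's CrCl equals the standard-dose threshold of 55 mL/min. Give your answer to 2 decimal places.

3.33 mg/dL

Standard dose requires CrCl ≥ 55 mL/min.
Set (140 − 35) × 125.6 / (72 × SCr) = 55
SCr = (140 − 35) × 125.6 / (72 × 55) = 3.330 mg/dL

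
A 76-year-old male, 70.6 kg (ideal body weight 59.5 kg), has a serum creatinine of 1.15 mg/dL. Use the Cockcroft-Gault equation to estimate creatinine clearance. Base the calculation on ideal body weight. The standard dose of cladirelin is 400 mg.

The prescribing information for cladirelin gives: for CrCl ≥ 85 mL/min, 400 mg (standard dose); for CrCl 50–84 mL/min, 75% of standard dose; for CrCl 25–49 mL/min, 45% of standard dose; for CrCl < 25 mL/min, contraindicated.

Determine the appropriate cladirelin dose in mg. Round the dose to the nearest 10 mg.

CrCl = (140 − 76) × 59.5 / (72 × 1.15) = 3808.0 / 82.80 ≈ 46.0 mL/min
CrCl ≈ 46 mL/min → bracket 25–49 mL/min.
45% of 400 mg = 180 mg

180 mg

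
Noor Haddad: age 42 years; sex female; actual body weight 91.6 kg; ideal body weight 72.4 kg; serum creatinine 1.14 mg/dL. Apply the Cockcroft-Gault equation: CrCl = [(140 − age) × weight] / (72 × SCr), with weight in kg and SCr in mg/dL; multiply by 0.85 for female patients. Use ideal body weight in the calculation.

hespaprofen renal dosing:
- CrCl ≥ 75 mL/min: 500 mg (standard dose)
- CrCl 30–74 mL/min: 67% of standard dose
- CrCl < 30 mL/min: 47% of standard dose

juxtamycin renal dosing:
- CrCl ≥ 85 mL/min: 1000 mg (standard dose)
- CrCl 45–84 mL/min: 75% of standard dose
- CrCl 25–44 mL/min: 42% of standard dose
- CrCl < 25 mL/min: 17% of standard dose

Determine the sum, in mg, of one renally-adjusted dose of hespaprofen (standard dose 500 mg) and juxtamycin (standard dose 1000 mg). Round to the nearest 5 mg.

CrCl = (140 − 42) × 72.4 / (72 × 1.14) × 0.85 = 7095.2 / 82.08 × 0.85 ≈ 73.5 mL/min
CrCl ≈ 73 mL/min.
hespaprofen: 30–74 mL/min → 67% of 500 mg = 335 mg.
juxtamycin: 45–84 mL/min → 75% of 1000 mg = 750 mg.
Total = 335 + 750 = 1085 mg.

1085 mg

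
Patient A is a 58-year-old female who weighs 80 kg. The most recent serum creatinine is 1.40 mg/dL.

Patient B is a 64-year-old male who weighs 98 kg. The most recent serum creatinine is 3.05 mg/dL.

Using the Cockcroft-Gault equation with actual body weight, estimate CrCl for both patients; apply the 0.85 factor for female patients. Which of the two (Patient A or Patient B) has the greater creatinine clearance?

Patient A

Patient A: CrCl = (140 − 58) × 80 / (72 × 1.4) × 0.85 = 6560.0 / 100.80 × 0.85 ≈ 55.3 mL/min
Patient B: CrCl = (140 − 64) × 98 / (72 × 3.05) = 7448.0 / 219.60 ≈ 33.9 mL/min
55.3 vs 33.9 mL/min → Patient A is higher.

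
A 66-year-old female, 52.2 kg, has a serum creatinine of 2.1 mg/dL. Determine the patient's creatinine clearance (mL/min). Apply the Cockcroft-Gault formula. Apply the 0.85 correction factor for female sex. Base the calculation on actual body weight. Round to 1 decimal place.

21.7 mL/min

CrCl = (140 − 66) × 52.2 / (72 × 2.1) × 0.85 = 3862.8 / 151.20 × 0.85 ≈ 21.7 mL/min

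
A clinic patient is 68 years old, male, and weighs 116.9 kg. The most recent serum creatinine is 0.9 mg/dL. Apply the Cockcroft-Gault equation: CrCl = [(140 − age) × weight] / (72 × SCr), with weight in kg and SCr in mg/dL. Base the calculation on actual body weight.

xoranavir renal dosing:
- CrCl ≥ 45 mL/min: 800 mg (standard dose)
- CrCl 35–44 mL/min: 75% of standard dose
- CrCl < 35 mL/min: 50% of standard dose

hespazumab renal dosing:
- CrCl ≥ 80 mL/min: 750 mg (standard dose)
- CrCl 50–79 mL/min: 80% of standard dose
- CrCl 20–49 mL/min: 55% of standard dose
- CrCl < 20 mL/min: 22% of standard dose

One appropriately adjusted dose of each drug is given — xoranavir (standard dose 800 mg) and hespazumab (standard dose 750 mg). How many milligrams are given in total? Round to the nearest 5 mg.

CrCl = (140 − 68) × 116.9 / (72 × 0.9) = 8416.8 / 64.80 ≈ 129.9 mL/min
CrCl ≈ 130 mL/min.
xoranavir: ≥ 45 mL/min → 100% of 800 mg = 800 mg.
hespazumab: ≥ 80 mL/min → 100% of 750 mg = 750 mg.
Total = 800 + 750 = 1550 mg.

1550 mg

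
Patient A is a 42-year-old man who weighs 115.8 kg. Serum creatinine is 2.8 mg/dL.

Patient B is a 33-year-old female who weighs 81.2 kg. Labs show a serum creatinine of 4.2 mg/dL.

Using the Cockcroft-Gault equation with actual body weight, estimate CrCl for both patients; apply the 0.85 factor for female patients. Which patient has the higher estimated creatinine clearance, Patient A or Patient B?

Patient A

Patient A: CrCl = (140 − 42) × 115.8 / (72 × 2.8) = 11348.4 / 201.60 ≈ 56.3 mL/min
Patient B: CrCl = (140 − 33) × 81.2 / (72 × 4.2) × 0.85 = 8688.4 / 302.40 × 0.85 ≈ 24.4 mL/min
56.3 vs 24.4 mL/min → Patient A is higher.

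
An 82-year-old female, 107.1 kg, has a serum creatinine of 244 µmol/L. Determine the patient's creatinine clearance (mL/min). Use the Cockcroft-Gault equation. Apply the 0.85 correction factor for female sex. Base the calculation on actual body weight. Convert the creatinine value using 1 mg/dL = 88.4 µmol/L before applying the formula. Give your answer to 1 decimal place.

SCr = 244 / 88.4 = 2.76 mg/dL
CrCl = (140 − 82) × 107.1 / (72 × 2.76) × 0.85 = 6211.8 / 198.72 × 0.85 ≈ 26.6 mL/min

26.6 mL/min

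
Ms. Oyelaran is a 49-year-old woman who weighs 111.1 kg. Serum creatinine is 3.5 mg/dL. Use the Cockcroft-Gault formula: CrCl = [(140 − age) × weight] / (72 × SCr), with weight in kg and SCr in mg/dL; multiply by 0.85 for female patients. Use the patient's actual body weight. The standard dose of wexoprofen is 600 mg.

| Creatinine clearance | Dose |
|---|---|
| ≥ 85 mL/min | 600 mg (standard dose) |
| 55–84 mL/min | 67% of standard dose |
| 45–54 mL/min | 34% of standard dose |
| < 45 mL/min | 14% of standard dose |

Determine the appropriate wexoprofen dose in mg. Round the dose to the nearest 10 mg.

80 mg

CrCl = (140 − 49) × 111.1 / (72 × 3.5) × 0.85 = 10110.1 / 252.00 × 0.85 ≈ 34.1 mL/min
CrCl ≈ 34 mL/min → bracket < 45 mL/min.
14% of 600 mg = 84 mg → 80 mg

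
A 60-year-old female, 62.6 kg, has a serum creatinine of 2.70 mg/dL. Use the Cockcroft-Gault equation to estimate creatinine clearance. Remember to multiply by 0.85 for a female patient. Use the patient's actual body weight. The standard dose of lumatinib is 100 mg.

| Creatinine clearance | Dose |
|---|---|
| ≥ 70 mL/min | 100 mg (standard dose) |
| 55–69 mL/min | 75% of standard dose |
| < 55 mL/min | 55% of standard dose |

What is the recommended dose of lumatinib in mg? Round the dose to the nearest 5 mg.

55 mg

CrCl = (140 − 60) × 62.6 / (72 × 2.7) × 0.85 = 5008.0 / 194.40 × 0.85 ≈ 21.9 mL/min
CrCl ≈ 22 mL/min → bracket < 55 mL/min.
55% of 100 mg = 55 mg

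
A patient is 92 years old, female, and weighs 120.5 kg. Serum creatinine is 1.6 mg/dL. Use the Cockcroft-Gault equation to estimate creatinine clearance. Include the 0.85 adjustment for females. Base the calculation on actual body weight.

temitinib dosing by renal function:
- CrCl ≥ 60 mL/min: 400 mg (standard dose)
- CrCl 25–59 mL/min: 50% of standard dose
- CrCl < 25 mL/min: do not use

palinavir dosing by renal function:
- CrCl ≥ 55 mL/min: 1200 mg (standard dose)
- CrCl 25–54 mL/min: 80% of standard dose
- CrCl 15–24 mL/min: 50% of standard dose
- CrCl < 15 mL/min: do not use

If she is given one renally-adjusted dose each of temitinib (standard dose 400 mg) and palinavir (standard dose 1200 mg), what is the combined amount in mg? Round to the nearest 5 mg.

CrCl = (140 − 92) × 120.5 / (72 × 1.6) × 0.85 = 5784.0 / 115.20 × 0.85 ≈ 42.7 mL/min
CrCl ≈ 43 mL/min.
temitinib: 25–59 mL/min → 50% of 400 mg = 200 mg.
palinavir: 25–54 mL/min → 80% of 1200 mg = 960 mg.
Total = 200 + 960 = 1160 mg.

1160 mg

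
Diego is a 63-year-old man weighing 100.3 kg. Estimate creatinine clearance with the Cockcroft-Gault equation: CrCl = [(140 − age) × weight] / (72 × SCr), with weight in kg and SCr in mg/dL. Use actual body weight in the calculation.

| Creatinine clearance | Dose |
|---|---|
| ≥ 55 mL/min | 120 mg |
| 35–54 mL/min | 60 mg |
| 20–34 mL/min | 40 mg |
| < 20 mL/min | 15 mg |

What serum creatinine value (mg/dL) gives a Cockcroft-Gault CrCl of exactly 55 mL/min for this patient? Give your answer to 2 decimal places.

1.95 mg/dL

Standard dose requires CrCl ≥ 55 mL/min.
Set (140 − 63) × 100.3 / (72 × SCr) = 55
SCr = (140 − 63) × 100.3 / (72 × 55) = 1.950 mg/dL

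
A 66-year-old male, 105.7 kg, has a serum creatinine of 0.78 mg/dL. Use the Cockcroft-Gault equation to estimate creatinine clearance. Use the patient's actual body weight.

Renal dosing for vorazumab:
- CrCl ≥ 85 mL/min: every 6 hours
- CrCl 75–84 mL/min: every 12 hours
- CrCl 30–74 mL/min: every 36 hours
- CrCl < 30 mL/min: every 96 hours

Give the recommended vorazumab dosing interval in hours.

every 6 hours

CrCl = (140 − 66) × 105.7 / (72 × 0.78) = 7821.8 / 56.16 ≈ 139.3 mL/min
CrCl ≈ 139 mL/min → bracket ≥ 85 mL/min → every 6 hours.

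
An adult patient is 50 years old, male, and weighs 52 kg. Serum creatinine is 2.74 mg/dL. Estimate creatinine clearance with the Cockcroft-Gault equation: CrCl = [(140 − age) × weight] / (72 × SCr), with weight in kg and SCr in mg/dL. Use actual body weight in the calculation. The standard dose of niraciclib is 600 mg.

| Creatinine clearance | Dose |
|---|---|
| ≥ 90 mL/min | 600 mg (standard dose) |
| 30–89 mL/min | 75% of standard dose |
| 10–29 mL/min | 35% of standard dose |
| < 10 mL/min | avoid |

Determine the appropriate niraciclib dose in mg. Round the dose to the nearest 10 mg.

CrCl = (140 − 50) × 52 / (72 × 2.74) = 4680.0 / 197.28 ≈ 23.7 mL/min
CrCl ≈ 24 mL/min → bracket 10–29 mL/min.
35% of 600 mg = 210 mg

210 mg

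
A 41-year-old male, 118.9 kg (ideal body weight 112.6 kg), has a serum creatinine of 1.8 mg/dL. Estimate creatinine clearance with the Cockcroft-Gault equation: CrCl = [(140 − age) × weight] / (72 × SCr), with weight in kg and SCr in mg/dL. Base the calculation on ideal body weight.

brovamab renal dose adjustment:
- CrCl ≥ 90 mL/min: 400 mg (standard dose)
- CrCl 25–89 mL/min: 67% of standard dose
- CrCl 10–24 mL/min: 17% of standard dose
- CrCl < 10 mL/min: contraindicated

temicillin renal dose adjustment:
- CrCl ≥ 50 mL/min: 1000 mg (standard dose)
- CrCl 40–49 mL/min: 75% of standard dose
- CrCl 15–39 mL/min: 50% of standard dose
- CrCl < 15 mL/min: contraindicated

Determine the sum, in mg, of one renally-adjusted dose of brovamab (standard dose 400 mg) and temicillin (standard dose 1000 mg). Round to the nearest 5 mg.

1270 mg

CrCl = (140 − 41) × 112.6 / (72 × 1.8) = 11147.4 / 129.60 ≈ 86.0 mL/min
CrCl ≈ 86 mL/min.
brovamab: 25–89 mL/min → 67% of 400 mg = 268 mg.
temicillin: ≥ 50 mL/min → 100% of 1000 mg = 1000 mg.
Total = 268 + 1000 = 1268 mg.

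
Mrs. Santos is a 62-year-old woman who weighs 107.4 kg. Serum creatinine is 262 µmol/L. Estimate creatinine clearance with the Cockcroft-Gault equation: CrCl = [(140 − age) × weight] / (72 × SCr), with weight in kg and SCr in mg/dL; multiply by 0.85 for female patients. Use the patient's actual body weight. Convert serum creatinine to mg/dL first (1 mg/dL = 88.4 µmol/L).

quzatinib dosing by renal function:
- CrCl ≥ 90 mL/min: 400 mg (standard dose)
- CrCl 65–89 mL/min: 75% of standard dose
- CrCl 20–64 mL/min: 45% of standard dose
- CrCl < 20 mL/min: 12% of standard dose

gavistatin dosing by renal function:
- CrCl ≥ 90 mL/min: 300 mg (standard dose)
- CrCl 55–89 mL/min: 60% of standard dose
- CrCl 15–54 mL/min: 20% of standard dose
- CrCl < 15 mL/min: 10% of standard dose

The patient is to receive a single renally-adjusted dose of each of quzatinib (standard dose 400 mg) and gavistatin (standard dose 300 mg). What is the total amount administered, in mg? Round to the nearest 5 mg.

240 mg

SCr = 262 / 88.4 = 2.964 mg/dL
CrCl = (140 − 62) × 107.4 / (72 × 2.964) × 0.85 = 8377.2 / 213.41 × 0.85 ≈ 33.4 mL/min
CrCl ≈ 33 mL/min.
quzatinib: 20–64 mL/min → 45% of 400 mg = 180 mg.
gavistatin: 15–54 mL/min → 20% of 300 mg = 60 mg.
Total = 180 + 60 = 240 mg.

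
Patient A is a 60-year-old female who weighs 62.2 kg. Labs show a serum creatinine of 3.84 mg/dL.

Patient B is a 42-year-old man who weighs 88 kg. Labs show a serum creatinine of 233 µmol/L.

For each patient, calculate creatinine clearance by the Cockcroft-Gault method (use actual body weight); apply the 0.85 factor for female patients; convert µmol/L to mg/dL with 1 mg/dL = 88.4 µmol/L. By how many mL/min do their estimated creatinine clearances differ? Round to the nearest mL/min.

30 mL/min

Patient A: CrCl = (140 − 60) × 62.2 / (72 × 3.84) × 0.85 = 4976.0 / 276.48 × 0.85 ≈ 15.3 mL/min
Patient B: SCr = 233 / 88.4 = 2.636 mg/dL
Patient B: CrCl = (140 − 42) × 88 / (72 × 2.636) = 8624.0 / 189.79 ≈ 45.4 mL/min
|15.3 − 45.4| = 30.1 mL/min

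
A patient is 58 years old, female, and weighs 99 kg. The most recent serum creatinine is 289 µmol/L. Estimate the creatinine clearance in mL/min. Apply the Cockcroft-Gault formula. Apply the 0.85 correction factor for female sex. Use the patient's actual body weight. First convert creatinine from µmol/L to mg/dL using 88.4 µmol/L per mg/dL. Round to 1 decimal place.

29.3 mL/min

SCr = 289 / 88.4 = 3.269 mg/dL
CrCl = (140 − 58) × 99 / (72 × 3.269) × 0.85 = 8118.0 / 235.37 × 0.85 ≈ 29.3 mL/min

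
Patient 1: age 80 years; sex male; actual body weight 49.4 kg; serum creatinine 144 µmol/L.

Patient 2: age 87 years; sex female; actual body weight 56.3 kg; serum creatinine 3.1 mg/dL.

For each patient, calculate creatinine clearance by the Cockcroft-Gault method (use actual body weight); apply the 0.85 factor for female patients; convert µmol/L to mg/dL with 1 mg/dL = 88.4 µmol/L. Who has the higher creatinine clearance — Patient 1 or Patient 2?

Patient 1

Patient 1: SCr = 144 / 88.4 = 1.629 mg/dL
Patient 1: CrCl = (140 − 80) × 49.4 / (72 × 1.629) = 2964.0 / 117.29 ≈ 25.3 mL/min
Patient 2: CrCl = (140 − 87) × 56.3 / (72 × 3.1) × 0.85 = 2983.9 / 223.20 × 0.85 ≈ 11.4 mL/min
25.3 vs 11.4 mL/min → Patient 1 is higher.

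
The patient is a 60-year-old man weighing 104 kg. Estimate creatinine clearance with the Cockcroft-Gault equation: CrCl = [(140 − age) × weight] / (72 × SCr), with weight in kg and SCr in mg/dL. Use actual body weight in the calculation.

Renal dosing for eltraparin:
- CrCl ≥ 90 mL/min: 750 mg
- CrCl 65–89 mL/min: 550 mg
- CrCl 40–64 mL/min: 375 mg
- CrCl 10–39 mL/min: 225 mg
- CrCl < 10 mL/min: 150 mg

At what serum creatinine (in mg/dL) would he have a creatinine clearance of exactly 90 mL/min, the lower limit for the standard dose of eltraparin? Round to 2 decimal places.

Standard dose requires CrCl ≥ 90 mL/min.
Set (140 − 60) × 104 / (72 × SCr) = 90
SCr = (140 − 60) × 104 / (72 × 90) = 1.284 mg/dL

1.28 mg/dL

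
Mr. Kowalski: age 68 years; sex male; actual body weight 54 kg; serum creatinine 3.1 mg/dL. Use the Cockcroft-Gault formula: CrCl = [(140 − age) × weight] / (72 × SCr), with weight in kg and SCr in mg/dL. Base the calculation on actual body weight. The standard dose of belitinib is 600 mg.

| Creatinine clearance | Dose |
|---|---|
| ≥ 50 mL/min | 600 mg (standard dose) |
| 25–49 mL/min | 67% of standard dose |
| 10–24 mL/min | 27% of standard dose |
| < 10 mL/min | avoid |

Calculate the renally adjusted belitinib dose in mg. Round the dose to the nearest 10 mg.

CrCl = (140 − 68) × 54 / (72 × 3.1) = 3888.0 / 223.20 ≈ 17.4 mL/min
CrCl ≈ 17 mL/min → bracket 10–24 mL/min.
27% of 600 mg = 162 mg → 160 mg

160 mg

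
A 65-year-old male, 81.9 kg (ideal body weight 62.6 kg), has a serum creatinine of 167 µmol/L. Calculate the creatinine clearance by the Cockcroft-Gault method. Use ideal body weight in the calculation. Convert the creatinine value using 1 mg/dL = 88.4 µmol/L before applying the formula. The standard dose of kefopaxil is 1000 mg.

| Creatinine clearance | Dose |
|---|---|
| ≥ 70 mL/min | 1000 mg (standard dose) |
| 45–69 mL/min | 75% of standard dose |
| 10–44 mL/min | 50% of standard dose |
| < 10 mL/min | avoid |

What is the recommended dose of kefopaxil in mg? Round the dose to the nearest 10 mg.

SCr = 167 / 88.4 = 1.889 mg/dL
CrCl = (140 − 65) × 62.6 / (72 × 1.889) = 4695.0 / 136.01 ≈ 34.5 mL/min
CrCl ≈ 35 mL/min → bracket 10–44 mL/min.
50% of 1000 mg = 500 mg

500 mg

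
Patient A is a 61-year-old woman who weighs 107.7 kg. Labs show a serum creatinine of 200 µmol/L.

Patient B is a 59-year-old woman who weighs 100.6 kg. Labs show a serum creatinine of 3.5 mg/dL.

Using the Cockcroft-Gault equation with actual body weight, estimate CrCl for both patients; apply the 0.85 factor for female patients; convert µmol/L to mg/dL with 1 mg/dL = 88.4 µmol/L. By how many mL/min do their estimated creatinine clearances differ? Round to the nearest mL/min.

17 mL/min

Patient A: SCr = 200 / 88.4 = 2.262 mg/dL
Patient A: CrCl = (140 − 61) × 107.7 / (72 × 2.262) × 0.85 = 8508.3 / 162.86 × 0.85 ≈ 44.4 mL/min
Patient B: CrCl = (140 − 59) × 100.6 / (72 × 3.5) × 0.85 = 8148.6 / 252.00 × 0.85 ≈ 27.5 mL/min
|44.4 − 27.5| = 16.9 mL/min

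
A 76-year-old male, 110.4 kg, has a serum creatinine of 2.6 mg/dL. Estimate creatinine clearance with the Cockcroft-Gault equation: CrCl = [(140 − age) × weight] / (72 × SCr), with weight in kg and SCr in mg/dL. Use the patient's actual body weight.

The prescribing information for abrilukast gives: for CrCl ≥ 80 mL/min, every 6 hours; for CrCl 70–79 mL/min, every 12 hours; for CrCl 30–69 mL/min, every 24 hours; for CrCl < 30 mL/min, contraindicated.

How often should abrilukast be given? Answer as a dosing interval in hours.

CrCl = (140 − 76) × 110.4 / (72 × 2.6) = 7065.6 / 187.20 ≈ 37.7 mL/min
CrCl ≈ 38 mL/min → bracket 30–69 mL/min → every 24 hours.

every 24 hours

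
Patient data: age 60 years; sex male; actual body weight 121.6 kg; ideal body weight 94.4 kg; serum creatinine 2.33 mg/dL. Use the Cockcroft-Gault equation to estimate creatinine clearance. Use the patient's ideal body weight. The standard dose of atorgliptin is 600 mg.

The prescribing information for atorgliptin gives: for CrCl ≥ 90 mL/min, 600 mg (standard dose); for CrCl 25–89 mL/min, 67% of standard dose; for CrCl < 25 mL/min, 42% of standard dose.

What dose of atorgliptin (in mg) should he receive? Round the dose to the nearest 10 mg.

CrCl = (140 − 60) × 94.4 / (72 × 2.33) = 7552.0 / 167.76 ≈ 45.0 mL/min
CrCl ≈ 45 mL/min → bracket 25–89 mL/min.
67% of 600 mg = 402 mg → 400 mg

400 mg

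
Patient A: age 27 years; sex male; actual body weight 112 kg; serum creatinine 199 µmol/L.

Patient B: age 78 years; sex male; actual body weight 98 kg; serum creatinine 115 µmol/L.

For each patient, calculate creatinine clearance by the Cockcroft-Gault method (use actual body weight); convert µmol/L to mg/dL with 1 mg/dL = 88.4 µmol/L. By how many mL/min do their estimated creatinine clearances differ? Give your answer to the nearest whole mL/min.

13 mL/min

Patient A: SCr = 199 / 88.4 = 2.251 mg/dL
Patient A: CrCl = (140 − 27) × 112 / (72 × 2.251) = 12656.0 / 162.07 ≈ 78.1 mL/min
Patient B: SCr = 115 / 88.4 = 1.301 mg/dL
Patient B: CrCl = (140 − 78) × 98 / (72 × 1.301) = 6076.0 / 93.67 ≈ 64.9 mL/min
|78.1 − 64.9| = 13.2 mL/min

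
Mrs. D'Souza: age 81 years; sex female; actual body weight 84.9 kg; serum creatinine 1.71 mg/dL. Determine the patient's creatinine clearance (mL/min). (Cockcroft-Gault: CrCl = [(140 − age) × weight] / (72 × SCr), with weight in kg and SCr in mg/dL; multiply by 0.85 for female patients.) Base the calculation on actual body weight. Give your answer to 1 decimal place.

34.6 mL/min

CrCl = (140 − 81) × 84.9 / (72 × 1.71) × 0.85 = 5009.1 / 123.12 × 0.85 ≈ 34.6 mL/min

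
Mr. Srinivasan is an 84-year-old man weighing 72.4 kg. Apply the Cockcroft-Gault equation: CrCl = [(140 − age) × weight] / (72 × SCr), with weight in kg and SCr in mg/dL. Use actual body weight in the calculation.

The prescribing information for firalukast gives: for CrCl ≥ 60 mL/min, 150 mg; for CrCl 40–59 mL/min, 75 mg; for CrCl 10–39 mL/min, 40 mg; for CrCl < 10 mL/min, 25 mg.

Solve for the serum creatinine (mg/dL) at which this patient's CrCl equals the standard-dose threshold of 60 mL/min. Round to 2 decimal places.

0.94 mg/dL

Standard dose requires CrCl ≥ 60 mL/min.
Set (140 − 84) × 72.4 / (72 × SCr) = 60
SCr = (140 − 84) × 72.4 / (72 × 60) = 0.939 mg/dL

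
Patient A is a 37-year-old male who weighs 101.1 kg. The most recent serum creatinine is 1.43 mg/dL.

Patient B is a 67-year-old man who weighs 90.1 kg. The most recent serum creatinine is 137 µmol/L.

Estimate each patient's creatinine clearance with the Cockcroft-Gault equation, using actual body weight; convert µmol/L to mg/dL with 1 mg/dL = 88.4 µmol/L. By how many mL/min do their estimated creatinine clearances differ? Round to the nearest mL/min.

42 mL/min

Patient A: CrCl = (140 − 37) × 101.1 / (72 × 1.43) = 10413.3 / 102.96 ≈ 101.1 mL/min
Patient B: SCr = 137 / 88.4 = 1.55 mg/dL
Patient B: CrCl = (140 − 67) × 90.1 / (72 × 1.55) = 6577.3 / 111.60 ≈ 58.9 mL/min
|101.1 − 58.9| = 42.2 mL/min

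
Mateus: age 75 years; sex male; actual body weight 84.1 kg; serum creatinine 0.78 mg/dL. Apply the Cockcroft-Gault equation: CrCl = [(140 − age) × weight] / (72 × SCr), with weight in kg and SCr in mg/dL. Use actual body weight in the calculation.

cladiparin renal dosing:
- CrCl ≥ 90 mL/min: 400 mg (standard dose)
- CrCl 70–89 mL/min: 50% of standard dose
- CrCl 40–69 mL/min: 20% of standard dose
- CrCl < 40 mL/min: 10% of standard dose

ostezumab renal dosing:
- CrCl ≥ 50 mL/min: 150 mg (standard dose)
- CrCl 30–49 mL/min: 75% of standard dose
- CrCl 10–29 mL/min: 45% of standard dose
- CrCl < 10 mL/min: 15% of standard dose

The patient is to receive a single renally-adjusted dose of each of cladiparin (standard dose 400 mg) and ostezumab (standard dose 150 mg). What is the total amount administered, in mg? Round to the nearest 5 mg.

550 mg

CrCl = (140 − 75) × 84.1 / (72 × 0.78) = 5466.5 / 56.16 ≈ 97.3 mL/min
CrCl ≈ 97 mL/min.
cladiparin: ≥ 90 mL/min → 100% of 400 mg = 400 mg.
ostezumab: ≥ 50 mL/min → 100% of 150 mg = 150 mg.
Total = 400 + 150 = 550 mg.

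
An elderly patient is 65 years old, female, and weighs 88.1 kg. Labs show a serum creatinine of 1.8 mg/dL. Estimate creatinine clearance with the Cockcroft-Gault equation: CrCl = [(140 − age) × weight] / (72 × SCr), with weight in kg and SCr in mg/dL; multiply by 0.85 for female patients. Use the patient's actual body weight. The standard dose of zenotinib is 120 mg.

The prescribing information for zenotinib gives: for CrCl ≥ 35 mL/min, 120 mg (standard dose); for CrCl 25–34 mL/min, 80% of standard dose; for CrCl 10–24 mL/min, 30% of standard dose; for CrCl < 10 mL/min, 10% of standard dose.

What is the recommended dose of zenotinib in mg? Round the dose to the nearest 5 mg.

120 mg

CrCl = (140 − 65) × 88.1 / (72 × 1.8) × 0.85 = 6607.5 / 129.60 × 0.85 ≈ 43.3 mL/min
CrCl ≈ 43 mL/min → bracket ≥ 35 mL/min.
100% of 120 mg = 120 mg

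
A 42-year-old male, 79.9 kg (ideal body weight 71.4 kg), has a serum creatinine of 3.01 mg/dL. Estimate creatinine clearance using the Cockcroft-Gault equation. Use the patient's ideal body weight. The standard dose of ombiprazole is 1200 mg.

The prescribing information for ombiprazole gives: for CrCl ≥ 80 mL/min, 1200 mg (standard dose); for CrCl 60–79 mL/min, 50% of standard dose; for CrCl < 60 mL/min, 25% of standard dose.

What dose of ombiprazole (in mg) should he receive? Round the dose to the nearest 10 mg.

300 mg

CrCl = (140 − 42) × 71.4 / (72 × 3.01) = 6997.2 / 216.72 ≈ 32.3 mL/min
CrCl ≈ 32 mL/min → bracket < 60 mL/min.
25% of 1200 mg = 300 mg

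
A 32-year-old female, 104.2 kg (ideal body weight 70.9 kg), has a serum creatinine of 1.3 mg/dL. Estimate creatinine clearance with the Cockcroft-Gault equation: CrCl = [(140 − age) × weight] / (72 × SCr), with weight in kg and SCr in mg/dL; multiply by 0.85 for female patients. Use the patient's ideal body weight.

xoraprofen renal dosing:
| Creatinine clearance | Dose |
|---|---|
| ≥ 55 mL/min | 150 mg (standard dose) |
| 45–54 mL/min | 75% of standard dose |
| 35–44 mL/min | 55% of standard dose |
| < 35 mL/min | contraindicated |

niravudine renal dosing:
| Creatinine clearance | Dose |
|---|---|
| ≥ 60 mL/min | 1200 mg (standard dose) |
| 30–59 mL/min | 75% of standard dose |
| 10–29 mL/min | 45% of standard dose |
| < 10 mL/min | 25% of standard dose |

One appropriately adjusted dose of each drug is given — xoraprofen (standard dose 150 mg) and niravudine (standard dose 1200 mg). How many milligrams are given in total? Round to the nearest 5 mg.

CrCl = (140 − 32) × 70.9 / (72 × 1.3) × 0.85 = 7657.2 / 93.60 × 0.85 ≈ 69.5 mL/min
CrCl ≈ 70 mL/min.
xoraprofen: ≥ 55 mL/min → 100% of 150 mg = 150 mg.
niravudine: ≥ 60 mL/min → 100% of 1200 mg = 1200 mg.
Total = 150 + 1200 = 1350 mg.

1350 mg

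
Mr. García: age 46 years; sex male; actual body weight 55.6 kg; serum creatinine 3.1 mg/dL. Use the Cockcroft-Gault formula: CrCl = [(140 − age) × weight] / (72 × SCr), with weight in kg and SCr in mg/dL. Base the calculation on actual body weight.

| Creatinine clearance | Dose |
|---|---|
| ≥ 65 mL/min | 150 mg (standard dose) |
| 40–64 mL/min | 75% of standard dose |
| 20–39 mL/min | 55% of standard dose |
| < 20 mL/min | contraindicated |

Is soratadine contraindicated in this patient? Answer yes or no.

no

CrCl = (140 − 46) × 55.6 / (72 × 3.1) = 5226.4 / 223.20 ≈ 23.4 mL/min
CrCl ≈ 23 mL/min, which is ≥ 20 mL/min.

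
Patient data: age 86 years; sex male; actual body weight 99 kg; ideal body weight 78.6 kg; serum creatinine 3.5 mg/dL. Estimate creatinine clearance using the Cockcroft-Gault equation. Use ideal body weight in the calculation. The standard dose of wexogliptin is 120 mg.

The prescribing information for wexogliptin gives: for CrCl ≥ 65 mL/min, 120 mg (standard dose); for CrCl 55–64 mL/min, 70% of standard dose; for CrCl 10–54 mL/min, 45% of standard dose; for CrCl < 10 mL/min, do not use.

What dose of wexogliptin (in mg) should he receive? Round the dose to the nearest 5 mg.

55 mg

CrCl = (140 − 86) × 78.6 / (72 × 3.5) = 4244.4 / 252.00 ≈ 16.8 mL/min
CrCl ≈ 17 mL/min → bracket 10–54 mL/min.
45% of 120 mg = 54 mg → 55 mg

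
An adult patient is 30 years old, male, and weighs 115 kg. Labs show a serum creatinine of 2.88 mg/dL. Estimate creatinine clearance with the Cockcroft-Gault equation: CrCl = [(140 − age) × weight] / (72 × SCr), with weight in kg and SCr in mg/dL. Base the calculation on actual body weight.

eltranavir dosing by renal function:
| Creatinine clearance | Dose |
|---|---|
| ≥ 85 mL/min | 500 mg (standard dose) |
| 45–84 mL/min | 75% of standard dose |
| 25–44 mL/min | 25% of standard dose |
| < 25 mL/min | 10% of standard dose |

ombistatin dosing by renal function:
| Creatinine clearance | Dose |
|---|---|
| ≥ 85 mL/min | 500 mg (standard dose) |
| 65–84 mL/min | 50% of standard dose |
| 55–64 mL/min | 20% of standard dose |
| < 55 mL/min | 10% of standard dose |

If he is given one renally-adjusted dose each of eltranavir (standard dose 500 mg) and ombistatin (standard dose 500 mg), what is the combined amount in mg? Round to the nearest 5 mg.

CrCl = (140 − 30) × 115 / (72 × 2.88) = 12650.0 / 207.36 ≈ 61.0 mL/min
CrCl ≈ 61 mL/min.
eltranavir: 45–84 mL/min → 75% of 500 mg = 375 mg.
ombistatin: 55–64 mL/min → 20% of 500 mg = 100 mg.
Total = 375 + 100 = 475 mg.

475 mg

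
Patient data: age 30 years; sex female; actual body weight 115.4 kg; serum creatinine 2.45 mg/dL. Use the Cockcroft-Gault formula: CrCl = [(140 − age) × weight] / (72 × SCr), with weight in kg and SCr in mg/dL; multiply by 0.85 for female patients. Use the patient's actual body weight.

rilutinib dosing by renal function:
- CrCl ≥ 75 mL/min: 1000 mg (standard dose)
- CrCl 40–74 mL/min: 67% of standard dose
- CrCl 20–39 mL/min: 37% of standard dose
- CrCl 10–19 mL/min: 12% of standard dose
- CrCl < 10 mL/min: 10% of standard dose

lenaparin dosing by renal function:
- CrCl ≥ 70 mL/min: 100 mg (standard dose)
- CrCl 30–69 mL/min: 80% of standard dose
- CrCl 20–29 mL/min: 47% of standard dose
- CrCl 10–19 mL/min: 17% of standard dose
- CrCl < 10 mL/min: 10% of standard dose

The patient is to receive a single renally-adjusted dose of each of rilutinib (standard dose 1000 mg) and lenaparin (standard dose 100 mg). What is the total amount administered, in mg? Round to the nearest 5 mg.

CrCl = (140 − 30) × 115.4 / (72 × 2.45) × 0.85 = 12694.0 / 176.40 × 0.85 ≈ 61.2 mL/min
CrCl ≈ 61 mL/min.
rilutinib: 40–74 mL/min → 67% of 1000 mg = 670 mg.
lenaparin: 30–69 mL/min → 80% of 100 mg = 80 mg.
Total = 670 + 80 = 750 mg.

750 mg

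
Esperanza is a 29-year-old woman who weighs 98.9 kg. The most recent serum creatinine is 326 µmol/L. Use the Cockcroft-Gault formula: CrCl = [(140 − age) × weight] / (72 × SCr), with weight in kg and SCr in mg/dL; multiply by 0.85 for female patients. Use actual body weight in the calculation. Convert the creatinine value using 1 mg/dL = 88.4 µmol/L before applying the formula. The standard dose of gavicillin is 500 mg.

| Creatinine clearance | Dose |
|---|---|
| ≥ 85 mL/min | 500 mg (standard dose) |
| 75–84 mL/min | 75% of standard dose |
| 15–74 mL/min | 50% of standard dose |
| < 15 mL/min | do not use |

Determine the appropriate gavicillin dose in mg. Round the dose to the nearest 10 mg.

SCr = 326 / 88.4 = 3.688 mg/dL
CrCl = (140 − 29) × 98.9 / (72 × 3.688) × 0.85 = 10977.9 / 265.54 × 0.85 ≈ 35.1 mL/min
CrCl ≈ 35 mL/min → bracket 15–74 mL/min.
50% of 500 mg = 250 mg

250 mg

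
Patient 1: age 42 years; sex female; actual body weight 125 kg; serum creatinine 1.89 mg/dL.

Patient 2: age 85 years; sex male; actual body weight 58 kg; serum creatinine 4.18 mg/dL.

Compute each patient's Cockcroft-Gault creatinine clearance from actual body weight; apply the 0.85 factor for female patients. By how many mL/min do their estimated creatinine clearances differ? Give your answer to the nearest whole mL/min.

66 mL/min

Patient 1: CrCl = (140 − 42) × 125 / (72 × 1.89) × 0.85 = 12250.0 / 136.08 × 0.85 ≈ 76.5 mL/min
Patient 2: CrCl = (140 − 85) × 58 / (72 × 4.18) = 3190.0 / 300.96 ≈ 10.6 mL/min
|76.5 − 10.6| = 65.9 mL/min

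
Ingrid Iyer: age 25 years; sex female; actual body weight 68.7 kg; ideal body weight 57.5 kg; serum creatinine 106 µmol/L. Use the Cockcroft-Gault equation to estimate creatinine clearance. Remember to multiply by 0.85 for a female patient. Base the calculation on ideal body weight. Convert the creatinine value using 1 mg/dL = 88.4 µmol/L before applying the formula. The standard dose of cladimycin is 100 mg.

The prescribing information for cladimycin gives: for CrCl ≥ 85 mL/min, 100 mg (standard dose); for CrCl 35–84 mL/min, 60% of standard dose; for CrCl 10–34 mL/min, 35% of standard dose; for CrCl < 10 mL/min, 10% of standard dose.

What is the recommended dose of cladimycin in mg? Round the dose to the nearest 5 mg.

SCr = 106 / 88.4 = 1.199 mg/dL
CrCl = (140 − 25) × 57.5 / (72 × 1.199) × 0.85 = 6612.5 / 86.33 × 0.85 ≈ 65.1 mL/min
CrCl ≈ 65 mL/min → bracket 35–84 mL/min.
60% of 100 mg = 60 mg

60 mg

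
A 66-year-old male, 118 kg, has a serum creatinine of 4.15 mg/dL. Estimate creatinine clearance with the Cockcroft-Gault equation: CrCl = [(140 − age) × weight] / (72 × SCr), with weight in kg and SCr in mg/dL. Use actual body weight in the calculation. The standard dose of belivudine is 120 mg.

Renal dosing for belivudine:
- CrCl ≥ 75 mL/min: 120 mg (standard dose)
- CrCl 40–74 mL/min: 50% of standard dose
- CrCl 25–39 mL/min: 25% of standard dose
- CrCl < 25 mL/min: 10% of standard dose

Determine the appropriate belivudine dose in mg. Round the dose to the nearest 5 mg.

30 mg

CrCl = (140 − 66) × 118 / (72 × 4.15) = 8732.0 / 298.80 ≈ 29.2 mL/min
CrCl ≈ 29 mL/min → bracket 25–39 mL/min.
25% of 120 mg = 30 mg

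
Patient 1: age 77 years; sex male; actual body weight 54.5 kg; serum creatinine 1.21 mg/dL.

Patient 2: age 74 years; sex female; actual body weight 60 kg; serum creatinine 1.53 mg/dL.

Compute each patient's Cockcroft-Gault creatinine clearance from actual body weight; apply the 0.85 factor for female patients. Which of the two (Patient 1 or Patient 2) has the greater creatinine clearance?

Patient 1: CrCl = (140 − 77) × 54.5 / (72 × 1.21) = 3433.5 / 87.12 ≈ 39.4 mL/min
Patient 2: CrCl = (140 − 74) × 60 / (72 × 1.53) × 0.85 = 3960.0 / 110.16 × 0.85 ≈ 30.6 mL/min
39.4 vs 30.6 mL/min → Patient 1 is higher.

Patient 1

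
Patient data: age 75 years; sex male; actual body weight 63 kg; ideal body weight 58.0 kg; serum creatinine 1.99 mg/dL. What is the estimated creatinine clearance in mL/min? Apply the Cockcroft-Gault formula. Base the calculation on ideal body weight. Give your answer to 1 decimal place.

CrCl = (140 − 75) × 58 / (72 × 1.99) = 3770.0 / 143.28 ≈ 26.3 mL/min

26.3 mL/min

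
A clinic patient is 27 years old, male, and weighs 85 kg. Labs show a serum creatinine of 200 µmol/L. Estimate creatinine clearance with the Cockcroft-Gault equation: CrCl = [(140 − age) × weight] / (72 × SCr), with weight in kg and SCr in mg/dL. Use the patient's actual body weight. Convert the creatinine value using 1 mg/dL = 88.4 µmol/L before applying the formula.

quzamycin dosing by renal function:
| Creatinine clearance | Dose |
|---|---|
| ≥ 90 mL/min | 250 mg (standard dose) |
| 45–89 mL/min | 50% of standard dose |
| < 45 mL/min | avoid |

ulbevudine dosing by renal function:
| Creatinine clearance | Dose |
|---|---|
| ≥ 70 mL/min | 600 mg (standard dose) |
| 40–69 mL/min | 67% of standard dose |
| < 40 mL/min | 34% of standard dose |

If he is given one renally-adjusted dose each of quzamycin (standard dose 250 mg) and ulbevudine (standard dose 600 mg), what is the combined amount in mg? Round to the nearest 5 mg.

525 mg

SCr = 200 / 88.4 = 2.262 mg/dL
CrCl = (140 − 27) × 85 / (72 × 2.262) = 9605.0 / 162.86 ≈ 59.0 mL/min
CrCl ≈ 59 mL/min.
quzamycin: 45–89 mL/min → 50% of 250 mg = 125 mg.
ulbevudine: 40–69 mL/min → 67% of 600 mg = 402 mg.
Total = 125 + 402 = 527 mg.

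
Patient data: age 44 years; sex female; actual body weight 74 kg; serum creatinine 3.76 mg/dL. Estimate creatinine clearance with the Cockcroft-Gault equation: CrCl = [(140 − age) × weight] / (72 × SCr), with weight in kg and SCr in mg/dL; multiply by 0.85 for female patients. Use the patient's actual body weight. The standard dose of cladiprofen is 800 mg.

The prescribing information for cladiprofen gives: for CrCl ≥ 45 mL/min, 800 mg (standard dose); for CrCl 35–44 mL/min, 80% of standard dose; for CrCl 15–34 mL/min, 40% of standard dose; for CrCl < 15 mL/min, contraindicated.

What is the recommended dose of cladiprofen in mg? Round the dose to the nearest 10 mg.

320 mg

CrCl = (140 − 44) × 74 / (72 × 3.76) × 0.85 = 7104.0 / 270.72 × 0.85 ≈ 22.3 mL/min
CrCl ≈ 22 mL/min → bracket 15–34 mL/min.
40% of 800 mg = 320 mg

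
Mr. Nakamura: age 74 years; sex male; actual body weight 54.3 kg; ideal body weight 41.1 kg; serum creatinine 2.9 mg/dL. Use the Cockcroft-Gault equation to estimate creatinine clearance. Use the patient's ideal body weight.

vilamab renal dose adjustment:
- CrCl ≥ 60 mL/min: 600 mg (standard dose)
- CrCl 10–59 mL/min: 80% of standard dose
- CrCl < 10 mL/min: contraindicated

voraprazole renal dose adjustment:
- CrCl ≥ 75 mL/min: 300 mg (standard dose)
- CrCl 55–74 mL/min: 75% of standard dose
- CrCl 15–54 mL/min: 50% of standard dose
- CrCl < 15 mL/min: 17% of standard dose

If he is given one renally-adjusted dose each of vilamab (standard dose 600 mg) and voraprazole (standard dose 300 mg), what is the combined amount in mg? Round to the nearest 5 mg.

530 mg

CrCl = (140 − 74) × 41.1 / (72 × 2.9) = 2712.6 / 208.80 ≈ 13.0 mL/min
CrCl ≈ 13 mL/min.
vilamab: 10–59 mL/min → 80% of 600 mg = 480 mg.
voraprazole: < 15 mL/min → 17% of 300 mg = 51 mg.
Total = 480 + 51 = 531 mg.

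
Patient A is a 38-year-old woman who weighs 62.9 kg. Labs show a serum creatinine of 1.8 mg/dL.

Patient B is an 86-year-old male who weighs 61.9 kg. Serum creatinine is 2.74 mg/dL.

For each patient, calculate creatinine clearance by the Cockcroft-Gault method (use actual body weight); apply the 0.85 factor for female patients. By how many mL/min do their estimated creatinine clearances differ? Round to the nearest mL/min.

25 mL/min

Patient A: CrCl = (140 − 38) × 62.9 / (72 × 1.8) × 0.85 = 6415.8 / 129.60 × 0.85 ≈ 42.1 mL/min
Patient B: CrCl = (140 − 86) × 61.9 / (72 × 2.74) = 3342.6 / 197.28 ≈ 16.9 mL/min
|42.1 − 16.9| = 25.2 mL/min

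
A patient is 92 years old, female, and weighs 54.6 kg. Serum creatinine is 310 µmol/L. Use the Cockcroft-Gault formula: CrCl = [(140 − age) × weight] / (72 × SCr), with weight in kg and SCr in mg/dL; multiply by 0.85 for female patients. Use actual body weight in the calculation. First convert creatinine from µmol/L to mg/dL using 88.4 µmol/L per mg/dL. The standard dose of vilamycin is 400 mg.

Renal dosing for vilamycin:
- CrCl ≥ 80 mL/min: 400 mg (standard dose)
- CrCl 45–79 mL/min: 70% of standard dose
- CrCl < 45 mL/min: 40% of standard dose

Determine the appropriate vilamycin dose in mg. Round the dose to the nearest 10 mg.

SCr = 310 / 88.4 = 3.507 mg/dL
CrCl = (140 − 92) × 54.6 / (72 × 3.507) × 0.85 = 2620.8 / 252.50 × 0.85 ≈ 8.8 mL/min
CrCl ≈ 9 mL/min → bracket < 45 mL/min.
40% of 400 mg = 160 mg

160 mg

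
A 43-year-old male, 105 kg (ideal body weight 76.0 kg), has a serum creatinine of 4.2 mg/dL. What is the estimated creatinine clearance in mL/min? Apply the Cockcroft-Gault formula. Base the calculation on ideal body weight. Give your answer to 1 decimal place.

24.4 mL/min

CrCl = (140 − 43) × 76 / (72 × 4.2) = 7372.0 / 302.40 ≈ 24.4 mL/min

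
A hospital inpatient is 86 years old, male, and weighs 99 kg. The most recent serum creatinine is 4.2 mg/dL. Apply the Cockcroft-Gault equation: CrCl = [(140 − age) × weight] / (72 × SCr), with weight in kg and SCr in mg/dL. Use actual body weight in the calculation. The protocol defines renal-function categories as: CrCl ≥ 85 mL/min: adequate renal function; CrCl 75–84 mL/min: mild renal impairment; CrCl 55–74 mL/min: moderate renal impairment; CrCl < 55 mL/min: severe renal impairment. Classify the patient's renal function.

severe renal impairment

CrCl = (140 − 86) × 99 / (72 × 4.2) = 5346.0 / 302.40 ≈ 17.7 mL/min
18 mL/min falls in the 'severe renal impairment' range.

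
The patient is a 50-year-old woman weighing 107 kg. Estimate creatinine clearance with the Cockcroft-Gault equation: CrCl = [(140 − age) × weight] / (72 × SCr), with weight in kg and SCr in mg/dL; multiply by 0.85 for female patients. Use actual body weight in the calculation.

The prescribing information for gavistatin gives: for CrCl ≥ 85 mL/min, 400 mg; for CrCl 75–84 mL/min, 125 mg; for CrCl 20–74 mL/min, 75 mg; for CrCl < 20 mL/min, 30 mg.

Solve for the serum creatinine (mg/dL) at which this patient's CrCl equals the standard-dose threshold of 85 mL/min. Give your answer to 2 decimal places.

Standard dose requires CrCl ≥ 85 mL/min.
Set (140 − 50) × 107 × 0.85 / (72 × SCr) = 85
SCr = (140 − 50) × 107 × 0.85 / (72 × 85) = 1.337 mg/dL

1.34 mg/dL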